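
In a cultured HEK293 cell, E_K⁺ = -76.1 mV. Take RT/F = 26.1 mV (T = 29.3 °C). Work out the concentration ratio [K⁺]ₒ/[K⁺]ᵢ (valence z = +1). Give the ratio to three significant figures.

0.0542

ln([out]/[in]) = E·z/(26.1) = -76.1 × 1 / 26.1 = -2.9157
[out]/[in] = e^(-2.9157) = 0.05417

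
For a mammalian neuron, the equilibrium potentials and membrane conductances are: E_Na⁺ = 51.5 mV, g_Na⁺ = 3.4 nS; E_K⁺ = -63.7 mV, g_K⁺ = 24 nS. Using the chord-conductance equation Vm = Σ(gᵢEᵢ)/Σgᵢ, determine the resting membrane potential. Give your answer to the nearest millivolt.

Σ gᵢEᵢ = 3.4·(51.5) + 24·(-63.7) = -1353.70
Σ gᵢ = 3.4 + 24 = 27.4
Vm = -1353.70 / 27.4 = -49.41 mV

-49 mV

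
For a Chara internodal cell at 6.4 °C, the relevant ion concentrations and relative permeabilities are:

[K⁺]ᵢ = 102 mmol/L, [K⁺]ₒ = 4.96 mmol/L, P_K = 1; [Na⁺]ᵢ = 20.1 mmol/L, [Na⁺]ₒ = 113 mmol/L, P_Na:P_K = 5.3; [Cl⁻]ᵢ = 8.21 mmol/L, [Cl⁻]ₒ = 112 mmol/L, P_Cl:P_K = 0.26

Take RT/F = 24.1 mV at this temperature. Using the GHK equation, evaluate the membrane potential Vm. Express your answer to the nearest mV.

Vm = 24.1 · ln[(Σ P·[cation]ₒ + Σ P·[anion]ᵢ) / (Σ P·[cation]ᵢ + Σ P·[anion]ₒ)]
Numerator = 1×4.96 + 5.3×113 + 0.26×8.21 = 606
Denominator = 1×102 + 5.3×20.1 + 0.26×112 = 237.7
Vm = 24.1 · ln(2.5499) = 24.1 × (0.9361) = 22.56 mV

23 mV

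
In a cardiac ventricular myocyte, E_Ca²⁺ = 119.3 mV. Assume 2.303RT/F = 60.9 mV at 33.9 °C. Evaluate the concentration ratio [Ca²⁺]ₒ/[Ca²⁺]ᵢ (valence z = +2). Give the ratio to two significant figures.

log₁₀([out]/[in]) = E·z/(60.9) = 119.3 × 2 / 60.9 = 3.9179
[out]/[in] = 10^(3.9179) = 8277

8300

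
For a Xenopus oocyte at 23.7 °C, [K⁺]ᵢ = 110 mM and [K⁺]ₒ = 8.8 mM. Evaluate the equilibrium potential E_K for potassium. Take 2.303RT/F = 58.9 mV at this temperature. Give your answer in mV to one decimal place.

-64.6 mV

E = (58.9/z) · log₁₀([K⁺]_out/[K⁺]_in) with z = +1.
= (58.9/1) · log₁₀(8.8/110) = 58.90 · log₁₀(0.08)
= 58.90 · (-1.0969) = -64.61 mV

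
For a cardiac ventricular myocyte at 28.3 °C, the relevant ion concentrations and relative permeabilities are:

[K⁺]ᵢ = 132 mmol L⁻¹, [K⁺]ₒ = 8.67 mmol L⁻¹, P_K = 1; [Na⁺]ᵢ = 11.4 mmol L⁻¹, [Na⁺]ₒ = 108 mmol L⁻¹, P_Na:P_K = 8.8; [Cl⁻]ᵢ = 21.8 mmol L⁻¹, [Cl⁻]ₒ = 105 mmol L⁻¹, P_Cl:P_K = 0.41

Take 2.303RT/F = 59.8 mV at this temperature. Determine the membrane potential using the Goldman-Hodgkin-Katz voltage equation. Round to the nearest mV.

33 mV

Vm = 59.8 · log₁₀[(Σ P·[cation]ₒ + Σ P·[anion]ᵢ) / (Σ P·[cation]ᵢ + Σ P·[anion]ₒ)]
Numerator = 1×8.67 + 8.8×108 + 0.41×21.8 = 968
Denominator = 1×132 + 8.8×11.4 + 0.41×105 = 275.4
Vm = 59.8 · log₁₀(3.5153) = 59.8 × (0.5460) = 32.65 mV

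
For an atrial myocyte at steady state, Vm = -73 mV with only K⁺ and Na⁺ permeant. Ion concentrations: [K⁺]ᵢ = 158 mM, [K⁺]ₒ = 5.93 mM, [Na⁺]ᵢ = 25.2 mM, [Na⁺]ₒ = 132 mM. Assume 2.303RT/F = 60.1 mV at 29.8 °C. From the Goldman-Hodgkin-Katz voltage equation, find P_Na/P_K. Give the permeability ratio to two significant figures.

0.028

Let α = P_Na/P_K. GHK: Vm = 60.1·log₁₀[(Kₒ + α·Naₒ)/(Kᵢ + α·Naᵢ)].
10^(Vm/60.1) = 10^(-73.0/60.1) = 0.061004
So 0.061004·(Kᵢ + α·Naᵢ) = Kₒ + α·Naₒ → α = (0.061004·158.0 − 5.93) / (132.0 − 0.061004·25.2)
α = (9.639 − 5.93) / (132.0 − 1.537) = 3.709/130.5 = 0.02843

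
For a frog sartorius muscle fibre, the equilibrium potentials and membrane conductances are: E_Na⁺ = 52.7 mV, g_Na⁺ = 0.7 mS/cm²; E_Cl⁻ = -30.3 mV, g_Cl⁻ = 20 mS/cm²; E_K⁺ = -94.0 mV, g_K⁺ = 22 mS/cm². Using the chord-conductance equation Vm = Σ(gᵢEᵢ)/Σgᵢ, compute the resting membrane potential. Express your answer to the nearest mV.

-62 mV

Σ gᵢEᵢ = 0.7·(52.7) + 20·(-30.3) + 22·(-94.0) = -2637.11
Σ gᵢ = 0.7 + 20 + 22 = 42.7
Vm = -2637.11 / 42.7 = -61.76 mV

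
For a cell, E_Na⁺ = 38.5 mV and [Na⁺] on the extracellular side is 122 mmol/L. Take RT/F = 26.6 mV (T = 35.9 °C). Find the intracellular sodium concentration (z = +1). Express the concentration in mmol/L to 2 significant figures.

Nernst: E = (26.6/1) · ln([out]/[in]), so ln([out]/[in]) = 38.5 × 1 / 26.6 = 1.4474.
[out]/[in] = e^(1.4474) = 4.252.
[in] = 122 / 4.252 = 28.69 mmol/L.

29 mmol/L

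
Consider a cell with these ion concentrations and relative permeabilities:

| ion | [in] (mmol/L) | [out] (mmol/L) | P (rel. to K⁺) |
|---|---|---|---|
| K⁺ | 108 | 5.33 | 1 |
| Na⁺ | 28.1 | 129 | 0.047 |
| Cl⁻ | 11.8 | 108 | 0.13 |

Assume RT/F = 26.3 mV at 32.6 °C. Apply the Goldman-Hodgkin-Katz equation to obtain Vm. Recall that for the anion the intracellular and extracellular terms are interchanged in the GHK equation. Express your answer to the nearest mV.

-59 mV

Vm = 26.3 · ln[(Σ P·[cation]ₒ + Σ P·[anion]ᵢ) / (Σ P·[cation]ᵢ + Σ P·[anion]ₒ)]
Numerator = 1×5.33 + 0.047×129 + 0.13×11.8 = 12.93
Denominator = 1×108 + 0.047×28.1 + 0.13×108 = 123.4
Vm = 26.3 · ln(0.10479) = 26.3 × (-2.2558) = -59.33 mV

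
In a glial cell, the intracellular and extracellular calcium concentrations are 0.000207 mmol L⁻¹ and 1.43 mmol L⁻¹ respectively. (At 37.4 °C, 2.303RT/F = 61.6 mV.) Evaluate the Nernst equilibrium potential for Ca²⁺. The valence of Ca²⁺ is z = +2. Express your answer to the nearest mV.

E = (61.6/z) · log₁₀([Ca²⁺]_out/[Ca²⁺]_in) with z = +2.
= (61.6/2) · log₁₀(1.43/0.000207) = 30.80 · log₁₀(6908)
= 30.80 · (3.8394) = 118.25 mV

118 mV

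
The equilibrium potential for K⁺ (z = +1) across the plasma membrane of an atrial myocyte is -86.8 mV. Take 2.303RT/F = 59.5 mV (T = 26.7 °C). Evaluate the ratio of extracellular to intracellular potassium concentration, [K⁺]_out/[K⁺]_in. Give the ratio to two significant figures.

0.035

log₁₀([out]/[in]) = E·z/(59.5) = -86.8 × 1 / 59.5 = -1.4588
[out]/[in] = 10^(-1.4588) = 0.03477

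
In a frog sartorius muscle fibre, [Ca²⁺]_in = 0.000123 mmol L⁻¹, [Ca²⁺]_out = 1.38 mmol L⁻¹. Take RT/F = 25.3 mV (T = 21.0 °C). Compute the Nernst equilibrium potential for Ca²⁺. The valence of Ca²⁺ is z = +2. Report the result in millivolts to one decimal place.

E = (25.3/z) · ln([Ca²⁺]_out/[Ca²⁺]_in) with z = +2.
= (25.3/2) · ln(1.38/0.000123) = 12.65 · ln(1.122e+04)
= 12.65 · (9.3254) = 117.97 mV

118.0 mV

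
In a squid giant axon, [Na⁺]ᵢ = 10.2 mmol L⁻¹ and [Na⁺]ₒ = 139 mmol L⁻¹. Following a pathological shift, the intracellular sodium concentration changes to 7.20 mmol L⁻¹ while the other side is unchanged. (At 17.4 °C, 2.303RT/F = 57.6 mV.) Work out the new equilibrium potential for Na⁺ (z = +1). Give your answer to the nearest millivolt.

74 mV

After the shift: [Na⁺]_out = 139, [Na⁺]_in = 7.20 mmol L⁻¹.
E_new = (57.6/1)·log₁₀(139/7.20) = 57.60 · (1.2857) = 74.06 mV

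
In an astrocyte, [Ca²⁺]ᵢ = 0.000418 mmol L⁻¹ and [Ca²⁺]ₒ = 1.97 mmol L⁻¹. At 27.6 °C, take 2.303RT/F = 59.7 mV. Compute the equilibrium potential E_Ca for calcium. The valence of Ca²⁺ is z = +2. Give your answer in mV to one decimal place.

E = (59.7/z) · log₁₀([Ca²⁺]_out/[Ca²⁺]_in) with z = +2.
= (59.7/2) · log₁₀(1.97/0.000418) = 29.85 · log₁₀(4713)
= 29.85 · (3.6733) = 109.65 mV

109.6 mV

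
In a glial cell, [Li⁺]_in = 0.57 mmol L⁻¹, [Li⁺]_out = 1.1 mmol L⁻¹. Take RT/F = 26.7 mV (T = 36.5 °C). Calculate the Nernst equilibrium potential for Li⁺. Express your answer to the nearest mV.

E = (26.7/z) · ln([Li⁺]_out/[Li⁺]_in) with z = +1.
= (26.7/1) · ln(1.1/0.57) = 26.70 · ln(1.93)
= 26.70 · (0.6574) = 17.55 mV

18 mV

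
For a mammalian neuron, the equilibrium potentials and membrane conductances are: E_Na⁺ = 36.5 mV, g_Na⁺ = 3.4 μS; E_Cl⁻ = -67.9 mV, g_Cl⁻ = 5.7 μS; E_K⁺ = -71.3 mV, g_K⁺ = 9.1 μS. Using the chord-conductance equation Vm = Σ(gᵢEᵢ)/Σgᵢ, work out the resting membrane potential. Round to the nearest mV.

Σ gᵢEᵢ = 3.4·(36.5) + 5.7·(-67.9) + 9.1·(-71.3) = -911.76
Σ gᵢ = 3.4 + 5.7 + 9.1 = 18.2
Vm = -911.76 / 18.2 = -50.10 mV

-50 mV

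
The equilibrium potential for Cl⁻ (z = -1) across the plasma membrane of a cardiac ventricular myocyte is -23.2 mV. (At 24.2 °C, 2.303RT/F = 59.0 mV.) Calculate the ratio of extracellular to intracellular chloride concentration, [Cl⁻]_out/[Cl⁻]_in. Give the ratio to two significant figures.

log₁₀([out]/[in]) = E·z/(59.0) = -23.2 × -1 / 59.0 = 0.3932
[out]/[in] = 10^(0.3932) = 2.473

2.5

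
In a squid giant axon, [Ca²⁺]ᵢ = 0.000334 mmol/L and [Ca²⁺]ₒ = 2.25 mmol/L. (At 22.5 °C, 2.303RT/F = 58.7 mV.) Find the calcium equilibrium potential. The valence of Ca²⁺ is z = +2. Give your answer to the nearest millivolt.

E = (58.7/z) · log₁₀([Ca²⁺]_out/[Ca²⁺]_in) with z = +2.
= (58.7/2) · log₁₀(2.25/0.000334) = 29.35 · log₁₀(6737)
= 29.35 · (3.8284) = 112.36 mV

112 mV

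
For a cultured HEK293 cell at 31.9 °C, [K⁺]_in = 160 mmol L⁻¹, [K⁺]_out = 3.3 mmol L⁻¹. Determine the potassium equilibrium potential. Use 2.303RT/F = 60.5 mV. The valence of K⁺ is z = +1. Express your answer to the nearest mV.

-102 mV

E = (60.5/z) · log₁₀([K⁺]_out/[K⁺]_in) with z = +1.
= (60.5/1) · log₁₀(3.3/160) = 60.50 · log₁₀(0.02062)
= 60.50 · (-1.6856) = -101.98 mV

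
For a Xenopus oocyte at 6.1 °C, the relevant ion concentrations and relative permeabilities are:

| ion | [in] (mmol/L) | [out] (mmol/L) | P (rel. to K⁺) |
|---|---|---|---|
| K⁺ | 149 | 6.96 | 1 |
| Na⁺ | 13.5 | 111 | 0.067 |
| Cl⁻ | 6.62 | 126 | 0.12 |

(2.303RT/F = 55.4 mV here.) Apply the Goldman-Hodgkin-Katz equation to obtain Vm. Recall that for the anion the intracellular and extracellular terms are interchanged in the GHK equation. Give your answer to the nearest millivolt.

-57 mV

Vm = 55.4 · log₁₀[(Σ P·[cation]ₒ + Σ P·[anion]ᵢ) / (Σ P·[cation]ᵢ + Σ P·[anion]ₒ)]
Numerator = 1×6.96 + 0.067×111 + 0.12×6.62 = 15.19
Denominator = 1×149 + 0.067×13.5 + 0.12×126 = 165
Vm = 55.4 · log₁₀(0.092055) = 55.4 × (-1.0360) = -57.39 mV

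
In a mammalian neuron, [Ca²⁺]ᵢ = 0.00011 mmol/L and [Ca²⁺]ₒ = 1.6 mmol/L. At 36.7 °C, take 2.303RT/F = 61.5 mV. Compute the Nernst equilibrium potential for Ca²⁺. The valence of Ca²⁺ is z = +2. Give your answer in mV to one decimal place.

128.0 mV

E = (61.5/z) · log₁₀([Ca²⁺]_out/[Ca²⁺]_in) with z = +2.
= (61.5/2) · log₁₀(1.6/0.00011) = 30.75 · log₁₀(1.455e+04)
= 30.75 · (4.1627) = 128.00 mV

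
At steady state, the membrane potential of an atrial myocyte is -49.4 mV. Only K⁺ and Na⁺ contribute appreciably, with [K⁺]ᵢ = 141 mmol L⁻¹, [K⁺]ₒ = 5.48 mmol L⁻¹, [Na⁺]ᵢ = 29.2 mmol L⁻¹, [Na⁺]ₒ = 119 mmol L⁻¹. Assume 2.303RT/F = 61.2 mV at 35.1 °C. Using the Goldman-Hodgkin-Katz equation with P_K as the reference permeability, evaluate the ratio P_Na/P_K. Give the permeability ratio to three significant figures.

0.144

Let α = P_Na/P_K. GHK: Vm = 61.2·log₁₀[(Kₒ + α·Naₒ)/(Kᵢ + α·Naᵢ)].
10^(Vm/61.2) = 10^(-49.4/61.2) = 0.15589
So 0.15589·(Kᵢ + α·Naᵢ) = Kₒ + α·Naₒ → α = (0.15589·141.0 − 5.48) / (119.0 − 0.15589·29.2)
α = (21.98 − 5.48) / (119.0 − 4.552) = 16.5/114.4 = 0.1442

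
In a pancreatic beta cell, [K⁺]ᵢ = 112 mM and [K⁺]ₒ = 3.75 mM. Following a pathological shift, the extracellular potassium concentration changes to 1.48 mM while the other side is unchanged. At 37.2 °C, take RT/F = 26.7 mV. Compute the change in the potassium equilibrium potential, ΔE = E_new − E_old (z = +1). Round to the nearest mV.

E_old = (26.7/1)·ln(3.75/112) = -90.69 mV
E_new = (26.7/1)·ln(1.48/112) = -115.52 mV
ΔE = -115.52 − (-90.69) = -24.82 mV

-25 mV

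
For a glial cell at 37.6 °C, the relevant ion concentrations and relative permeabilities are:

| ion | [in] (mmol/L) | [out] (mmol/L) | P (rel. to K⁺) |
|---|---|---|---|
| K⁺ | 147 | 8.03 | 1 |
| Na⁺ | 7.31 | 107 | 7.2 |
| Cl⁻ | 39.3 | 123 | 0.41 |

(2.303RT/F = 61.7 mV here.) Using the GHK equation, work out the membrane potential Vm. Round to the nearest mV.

Vm = 61.7 · log₁₀[(Σ P·[cation]ₒ + Σ P·[anion]ᵢ) / (Σ P·[cation]ᵢ + Σ P·[anion]ₒ)]
Numerator = 1×8.03 + 7.2×107 + 0.41×39.3 = 794.5
Denominator = 1×147 + 7.2×7.31 + 0.41×123 = 250.1
Vm = 61.7 · log₁₀(3.1774) = 61.7 × (0.5021) = 30.98 mV

31 mV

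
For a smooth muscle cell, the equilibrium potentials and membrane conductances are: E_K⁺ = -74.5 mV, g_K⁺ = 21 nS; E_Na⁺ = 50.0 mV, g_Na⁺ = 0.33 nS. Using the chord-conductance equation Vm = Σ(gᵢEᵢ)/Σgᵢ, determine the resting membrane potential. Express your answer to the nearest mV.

Σ gᵢEᵢ = 21·(-74.5) + 0.33·(50.0) = -1548.00
Σ gᵢ = 21 + 0.33 = 21.33
Vm = -1548.00 / 21.33 = -72.57 mV

-73 mV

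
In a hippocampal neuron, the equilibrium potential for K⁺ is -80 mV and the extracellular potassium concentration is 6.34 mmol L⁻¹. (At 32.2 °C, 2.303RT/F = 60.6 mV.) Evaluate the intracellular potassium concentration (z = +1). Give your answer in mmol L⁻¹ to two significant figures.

Nernst: E = (60.6/1) · log₁₀([out]/[in]), so log₁₀([out]/[in]) = -80.0 × 1 / 60.6 = -1.3201.
[out]/[in] = 10^(-1.3201) = 0.04785.
[in] = 6.34 / 0.04785 = 132.5 mmol L⁻¹.

130 mmol L⁻¹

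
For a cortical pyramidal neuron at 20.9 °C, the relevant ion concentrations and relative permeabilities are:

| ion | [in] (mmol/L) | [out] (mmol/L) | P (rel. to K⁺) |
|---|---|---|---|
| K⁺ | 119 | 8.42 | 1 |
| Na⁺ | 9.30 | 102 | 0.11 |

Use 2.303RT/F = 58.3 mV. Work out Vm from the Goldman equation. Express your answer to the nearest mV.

-46 mV

Vm = 58.3 · log₁₀[(Σ P·[cation]ₒ + Σ P·[anion]ᵢ) / (Σ P·[cation]ᵢ + Σ P·[anion]ₒ)]
Numerator = 1×8.42 + 0.11×102 = 19.64
Denominator = 1×119 + 0.11×9.30 = 120
Vm = 58.3 · log₁₀(0.16364) = 58.3 × (-0.7861) = -45.83 mV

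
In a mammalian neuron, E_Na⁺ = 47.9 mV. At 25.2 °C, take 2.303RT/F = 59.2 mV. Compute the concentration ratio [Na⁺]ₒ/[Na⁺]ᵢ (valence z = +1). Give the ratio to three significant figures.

6.44

log₁₀([out]/[in]) = E·z/(59.2) = 47.9 × 1 / 59.2 = 0.8091
[out]/[in] = 10^(0.8091) = 6.443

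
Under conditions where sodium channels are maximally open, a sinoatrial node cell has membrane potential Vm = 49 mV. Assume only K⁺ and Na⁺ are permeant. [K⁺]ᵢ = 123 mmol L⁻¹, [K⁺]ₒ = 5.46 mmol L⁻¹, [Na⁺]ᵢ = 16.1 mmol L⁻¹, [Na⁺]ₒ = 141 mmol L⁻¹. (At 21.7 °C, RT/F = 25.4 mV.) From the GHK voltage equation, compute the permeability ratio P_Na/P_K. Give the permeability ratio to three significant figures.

27.9

Let α = P_Na/P_K. GHK: Vm = 25.4·ln[(Kₒ + α·Naₒ)/(Kᵢ + α·Naᵢ)].
e^(Vm/25.4) = e^(49.0/25.4) = 6.8835
So 6.8835·(Kᵢ + α·Naᵢ) = Kₒ + α·Naₒ → α = (6.8835·123.0 − 5.46) / (141.0 − 6.8835·16.1)
α = (846.7 − 5.46) / (141.0 − 110.8) = 841.2/30.17 = 27.88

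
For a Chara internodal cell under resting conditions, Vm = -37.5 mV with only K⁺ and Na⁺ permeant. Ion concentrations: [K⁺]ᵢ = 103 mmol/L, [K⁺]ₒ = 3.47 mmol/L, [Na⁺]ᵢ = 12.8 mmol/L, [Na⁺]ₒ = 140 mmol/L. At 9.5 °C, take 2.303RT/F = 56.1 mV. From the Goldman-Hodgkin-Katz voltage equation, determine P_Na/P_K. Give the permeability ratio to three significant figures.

0.136

Let α = P_Na/P_K. GHK: Vm = 56.1·log₁₀[(Kₒ + α·Naₒ)/(Kᵢ + α·Naᵢ)].
10^(Vm/56.1) = 10^(-37.5/56.1) = 0.21456
So 0.21456·(Kᵢ + α·Naᵢ) = Kₒ + α·Naₒ → α = (0.21456·103.0 − 3.47) / (140.0 − 0.21456·12.8)
α = (22.1 − 3.47) / (140.0 − 2.746) = 18.63/137.3 = 0.1357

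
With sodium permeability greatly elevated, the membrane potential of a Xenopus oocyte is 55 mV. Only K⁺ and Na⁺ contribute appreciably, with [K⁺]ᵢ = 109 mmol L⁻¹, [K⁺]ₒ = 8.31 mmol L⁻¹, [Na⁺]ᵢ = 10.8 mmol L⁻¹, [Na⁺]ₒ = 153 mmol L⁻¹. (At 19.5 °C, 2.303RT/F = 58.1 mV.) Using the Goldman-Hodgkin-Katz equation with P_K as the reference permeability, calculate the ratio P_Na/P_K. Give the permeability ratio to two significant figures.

17

Let α = P_Na/P_K. GHK: Vm = 58.1·log₁₀[(Kₒ + α·Naₒ)/(Kᵢ + α·Naᵢ)].
10^(Vm/58.1) = 10^(55.0/58.1) = 8.8439
So 8.8439·(Kᵢ + α·Naᵢ) = Kₒ + α·Naₒ → α = (8.8439·109.0 − 8.31) / (153.0 − 8.8439·10.8)
α = (964 − 8.31) / (153.0 − 95.51) = 955.7/57.49 = 16.62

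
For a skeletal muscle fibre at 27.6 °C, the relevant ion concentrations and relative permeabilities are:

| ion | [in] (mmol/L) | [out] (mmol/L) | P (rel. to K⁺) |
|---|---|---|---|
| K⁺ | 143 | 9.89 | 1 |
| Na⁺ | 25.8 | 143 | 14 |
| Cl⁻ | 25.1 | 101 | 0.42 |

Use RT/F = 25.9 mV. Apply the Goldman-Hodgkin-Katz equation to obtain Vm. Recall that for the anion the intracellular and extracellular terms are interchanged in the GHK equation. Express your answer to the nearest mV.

34 mV

Vm = 25.9 · ln[(Σ P·[cation]ₒ + Σ P·[anion]ᵢ) / (Σ P·[cation]ᵢ + Σ P·[anion]ₒ)]
Numerator = 1×9.89 + 14×143 + 0.42×25.1 = 2022
Denominator = 1×143 + 14×25.8 + 0.42×101 = 546.6
Vm = 25.9 · ln(3.6999) = 25.9 × (1.3083) = 33.89 mV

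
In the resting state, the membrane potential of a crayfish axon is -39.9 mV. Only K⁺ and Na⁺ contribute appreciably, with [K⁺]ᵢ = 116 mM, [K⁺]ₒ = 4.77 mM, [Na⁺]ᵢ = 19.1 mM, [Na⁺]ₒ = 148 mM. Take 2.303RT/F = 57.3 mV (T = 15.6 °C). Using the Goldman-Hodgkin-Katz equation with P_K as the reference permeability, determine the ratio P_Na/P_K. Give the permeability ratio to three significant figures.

0.129

Let α = P_Na/P_K. GHK: Vm = 57.3·log₁₀[(Kₒ + α·Naₒ)/(Kᵢ + α·Naᵢ)].
10^(Vm/57.3) = 10^(-39.9/57.3) = 0.20122
So 0.20122·(Kᵢ + α·Naᵢ) = Kₒ + α·Naₒ → α = (0.20122·116.0 − 4.77) / (148.0 − 0.20122·19.1)
α = (23.34 − 4.77) / (148.0 − 3.843) = 18.57/144.2 = 0.1288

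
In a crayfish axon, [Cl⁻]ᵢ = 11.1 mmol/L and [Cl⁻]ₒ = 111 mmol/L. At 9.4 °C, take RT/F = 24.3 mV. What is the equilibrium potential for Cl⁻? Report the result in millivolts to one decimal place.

-56.0 mV

E = (24.3/z) · ln([Cl⁻]_out/[Cl⁻]_in) with z = -1.
For an anion, dividing by z = -1 reverses the sign.
= (24.3/-1) · ln(111/11.1) = -24.30 · ln(10)
= -24.30 · (2.3026) = -55.95 mV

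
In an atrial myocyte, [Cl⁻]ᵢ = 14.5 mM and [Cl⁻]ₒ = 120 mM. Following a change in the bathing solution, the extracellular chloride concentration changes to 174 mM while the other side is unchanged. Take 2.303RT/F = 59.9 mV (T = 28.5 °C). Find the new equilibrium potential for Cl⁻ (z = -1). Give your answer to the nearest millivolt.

-65 mV

After the shift: [Cl⁻]_out = 174, [Cl⁻]_in = 14.5 mM.
E_new = (59.9/-1)·log₁₀(174/14.5) = -59.90 · (1.0792) = -64.64 mV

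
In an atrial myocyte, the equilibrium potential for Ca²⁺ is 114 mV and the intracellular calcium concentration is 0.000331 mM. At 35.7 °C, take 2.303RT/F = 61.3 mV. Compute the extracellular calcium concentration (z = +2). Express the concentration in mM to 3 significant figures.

1.73 mM

Nernst: E = (61.3/2) · log₁₀([out]/[in]), so log₁₀([out]/[in]) = 114.0 × 2 / 61.3 = 3.7194.
[out]/[in] = 10^(3.7194) = 5241.
[out] = 5241 × 0.000331 = 1.735 mM.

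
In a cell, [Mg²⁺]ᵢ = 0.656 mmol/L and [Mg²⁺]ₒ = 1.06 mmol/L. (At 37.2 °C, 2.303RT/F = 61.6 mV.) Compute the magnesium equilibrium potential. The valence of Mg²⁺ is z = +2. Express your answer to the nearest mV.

6 mV

E = (61.6/z) · log₁₀([Mg²⁺]_out/[Mg²⁺]_in) with z = +2.
= (61.6/2) · log₁₀(1.06/0.656) = 30.80 · log₁₀(1.616)
= 30.80 · (0.2084) = 6.42 mV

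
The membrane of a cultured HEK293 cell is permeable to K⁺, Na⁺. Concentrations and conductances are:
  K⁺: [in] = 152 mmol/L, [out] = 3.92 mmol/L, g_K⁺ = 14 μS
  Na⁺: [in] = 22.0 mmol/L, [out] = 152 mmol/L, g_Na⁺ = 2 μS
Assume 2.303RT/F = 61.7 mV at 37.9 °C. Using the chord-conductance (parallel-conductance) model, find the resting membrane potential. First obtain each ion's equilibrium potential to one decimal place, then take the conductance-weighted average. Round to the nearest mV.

-79 mV

E_K⁺ = (61.7/1)·log₁₀(3.92/152) = -98.0 mV
E_Na⁺ = (61.7/1)·log₁₀(152/22.0) = 51.8 mV
Vm = (Σ gᵢEᵢ)/(Σ gᵢ) = (14·-98.0 + 2·51.8) / (14 + 2)
= -1268.40 / 16 = -79.28 mV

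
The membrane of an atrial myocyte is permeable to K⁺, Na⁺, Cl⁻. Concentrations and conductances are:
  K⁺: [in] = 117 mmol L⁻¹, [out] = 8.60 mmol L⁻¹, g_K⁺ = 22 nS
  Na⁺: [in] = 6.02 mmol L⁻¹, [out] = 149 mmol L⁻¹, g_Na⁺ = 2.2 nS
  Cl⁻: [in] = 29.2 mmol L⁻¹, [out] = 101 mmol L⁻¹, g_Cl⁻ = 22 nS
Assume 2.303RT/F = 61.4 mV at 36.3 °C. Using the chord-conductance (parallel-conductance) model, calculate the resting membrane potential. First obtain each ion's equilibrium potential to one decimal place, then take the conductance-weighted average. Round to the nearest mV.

E_K⁺ = (61.4/1)·log₁₀(8.60/117) = -69.6 mV
E_Na⁺ = (61.4/1)·log₁₀(149/6.02) = 85.6 mV
E_Cl⁻ = (61.4/-1)·log₁₀(101/29.2) = -33.1 mV
Vm = (Σ gᵢEᵢ)/(Σ gᵢ) = (22·-69.6 + 2.2·85.6 + 22·-33.1) / (22 + 2.2 + 22)
= -2071.08 / 46.2 = -44.83 mV

-45 mV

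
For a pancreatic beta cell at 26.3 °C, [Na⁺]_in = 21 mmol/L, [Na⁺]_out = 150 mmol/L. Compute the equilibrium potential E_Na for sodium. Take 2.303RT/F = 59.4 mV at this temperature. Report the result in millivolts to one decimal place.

50.7 mV

E = (59.4/z) · log₁₀([Na⁺]_out/[Na⁺]_in) with z = +1.
= (59.4/1) · log₁₀(150/21) = 59.40 · log₁₀(7.143)
= 59.40 · (0.8539) = 50.72 mV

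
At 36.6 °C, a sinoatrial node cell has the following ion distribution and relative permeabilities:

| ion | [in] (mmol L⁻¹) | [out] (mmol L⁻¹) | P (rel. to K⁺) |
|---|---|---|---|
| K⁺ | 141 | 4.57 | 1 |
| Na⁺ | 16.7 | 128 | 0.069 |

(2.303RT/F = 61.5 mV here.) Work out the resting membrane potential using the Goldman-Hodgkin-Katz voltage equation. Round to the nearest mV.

-63 mV

Vm = 61.5 · log₁₀[(Σ P·[cation]ₒ + Σ P·[anion]ᵢ) / (Σ P·[cation]ᵢ + Σ P·[anion]ₒ)]
Numerator = 1×4.57 + 0.069×128 = 13.4
Denominator = 1×141 + 0.069×16.7 = 142.2
Vm = 61.5 · log₁₀(0.094279) = 61.5 × (-1.0256) = -63.07 mV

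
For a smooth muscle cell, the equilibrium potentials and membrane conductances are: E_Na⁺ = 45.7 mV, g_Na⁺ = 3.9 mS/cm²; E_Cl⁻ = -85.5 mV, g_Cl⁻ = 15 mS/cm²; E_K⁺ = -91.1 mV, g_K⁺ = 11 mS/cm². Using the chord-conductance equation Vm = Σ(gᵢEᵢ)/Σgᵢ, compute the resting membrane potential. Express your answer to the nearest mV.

-70 mV

Σ gᵢEᵢ = 3.9·(45.7) + 15·(-85.5) + 11·(-91.1) = -2106.37
Σ gᵢ = 3.9 + 15 + 11 = 29.9
Vm = -2106.37 / 29.9 = -70.45 mV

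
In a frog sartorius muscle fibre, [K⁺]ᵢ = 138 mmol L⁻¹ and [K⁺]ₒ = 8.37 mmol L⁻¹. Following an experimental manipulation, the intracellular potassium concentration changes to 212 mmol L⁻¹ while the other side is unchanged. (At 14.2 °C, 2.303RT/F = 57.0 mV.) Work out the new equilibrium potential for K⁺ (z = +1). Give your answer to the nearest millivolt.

-80 mV

After the shift: [K⁺]_out = 8.37, [K⁺]_in = 212 mmol L⁻¹.
E_new = (57.0/1)·log₁₀(8.37/212) = 57.00 · (-1.4036) = -80.01 mV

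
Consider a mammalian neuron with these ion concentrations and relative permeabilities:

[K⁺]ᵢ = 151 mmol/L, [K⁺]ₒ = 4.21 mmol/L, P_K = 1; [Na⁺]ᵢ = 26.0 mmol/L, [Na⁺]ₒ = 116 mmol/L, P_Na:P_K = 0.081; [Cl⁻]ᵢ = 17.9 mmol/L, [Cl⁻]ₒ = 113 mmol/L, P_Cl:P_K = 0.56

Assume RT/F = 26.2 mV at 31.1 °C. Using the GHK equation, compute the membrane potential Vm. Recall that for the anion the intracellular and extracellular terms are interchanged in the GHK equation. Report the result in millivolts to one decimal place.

-58.0 mV

Vm = 26.2 · ln[(Σ P·[cation]ₒ + Σ P·[anion]ᵢ) / (Σ P·[cation]ᵢ + Σ P·[anion]ₒ)]
Numerator = 1×4.21 + 0.081×116 + 0.56×17.9 = 23.63
Denominator = 1×151 + 0.081×26.0 + 0.56×113 = 216.4
Vm = 26.2 · ln(0.1092) = 26.2 × (-2.2145) = -58.02 mV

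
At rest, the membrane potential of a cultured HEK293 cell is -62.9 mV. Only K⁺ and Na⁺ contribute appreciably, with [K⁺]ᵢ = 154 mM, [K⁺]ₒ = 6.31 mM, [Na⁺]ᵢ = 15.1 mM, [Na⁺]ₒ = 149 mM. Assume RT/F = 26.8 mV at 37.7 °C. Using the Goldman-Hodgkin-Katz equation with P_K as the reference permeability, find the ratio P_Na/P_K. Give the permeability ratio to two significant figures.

Let α = P_Na/P_K. GHK: Vm = 26.8·ln[(Kₒ + α·Naₒ)/(Kᵢ + α·Naᵢ)].
e^(Vm/26.8) = e^(-62.9/26.8) = 0.095654
So 0.095654·(Kᵢ + α·Naᵢ) = Kₒ + α·Naₒ → α = (0.095654·154.0 − 6.31) / (149.0 − 0.095654·15.1)
α = (14.73 − 6.31) / (149.0 − 1.444) = 8.421/147.6 = 0.05707

0.057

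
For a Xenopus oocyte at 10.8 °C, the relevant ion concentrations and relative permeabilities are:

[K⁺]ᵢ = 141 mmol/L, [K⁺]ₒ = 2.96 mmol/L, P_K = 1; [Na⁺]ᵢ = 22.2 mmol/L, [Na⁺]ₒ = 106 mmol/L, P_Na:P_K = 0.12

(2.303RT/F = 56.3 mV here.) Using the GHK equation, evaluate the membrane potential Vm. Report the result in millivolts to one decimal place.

Vm = 56.3 · log₁₀[(Σ P·[cation]ₒ + Σ P·[anion]ᵢ) / (Σ P·[cation]ᵢ + Σ P·[anion]ₒ)]
Numerator = 1×2.96 + 0.12×106 = 15.68
Denominator = 1×141 + 0.12×22.2 = 143.7
Vm = 56.3 · log₁₀(0.10914) = 56.3 × (-0.9620) = -54.16 mV

-54.2 mV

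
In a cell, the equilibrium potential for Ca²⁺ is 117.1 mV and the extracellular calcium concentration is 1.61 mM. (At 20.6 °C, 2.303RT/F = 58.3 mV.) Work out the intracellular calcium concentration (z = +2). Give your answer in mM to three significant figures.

0.000155 mM

Nernst: E = (58.3/2) · log₁₀([out]/[in]), so log₁₀([out]/[in]) = 117.1 × 2 / 58.3 = 4.0172.
[out]/[in] = 10^(4.0172) = 1.04e+04.
[in] = 1.61 / 1.04e+04 = 0.0001548 mM.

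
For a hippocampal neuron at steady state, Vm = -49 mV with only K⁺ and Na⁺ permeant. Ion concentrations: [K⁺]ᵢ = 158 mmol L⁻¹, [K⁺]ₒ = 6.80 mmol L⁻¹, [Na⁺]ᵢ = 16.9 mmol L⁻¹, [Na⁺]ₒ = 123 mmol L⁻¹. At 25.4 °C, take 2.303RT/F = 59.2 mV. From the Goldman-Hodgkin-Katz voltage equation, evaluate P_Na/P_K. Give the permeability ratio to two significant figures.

Let α = P_Na/P_K. GHK: Vm = 59.2·log₁₀[(Kₒ + α·Naₒ)/(Kᵢ + α·Naᵢ)].
10^(Vm/59.2) = 10^(-49.0/59.2) = 0.1487
So 0.1487·(Kᵢ + α·Naᵢ) = Kₒ + α·Naₒ → α = (0.1487·158.0 − 6.8) / (123.0 − 0.1487·16.9)
α = (23.49 − 6.8) / (123.0 − 2.513) = 16.69/120.5 = 0.1386

0.14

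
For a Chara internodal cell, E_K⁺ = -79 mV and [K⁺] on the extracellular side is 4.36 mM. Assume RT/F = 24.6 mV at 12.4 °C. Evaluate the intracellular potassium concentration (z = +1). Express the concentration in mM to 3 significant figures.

Nernst: E = (24.6/1) · ln([out]/[in]), so ln([out]/[in]) = -79.0 × 1 / 24.6 = -3.2114.
[out]/[in] = e^(-3.2114) = 0.0403.
[in] = 4.36 / 0.0403 = 108.2 mM.

108 mM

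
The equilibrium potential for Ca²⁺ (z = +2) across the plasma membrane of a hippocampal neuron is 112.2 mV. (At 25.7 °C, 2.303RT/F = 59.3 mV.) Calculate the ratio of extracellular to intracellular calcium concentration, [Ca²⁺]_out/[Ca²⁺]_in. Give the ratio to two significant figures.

6100

log₁₀([out]/[in]) = E·z/(59.3) = 112.2 × 2 / 59.3 = 3.7841
[out]/[in] = 10^(3.7841) = 6083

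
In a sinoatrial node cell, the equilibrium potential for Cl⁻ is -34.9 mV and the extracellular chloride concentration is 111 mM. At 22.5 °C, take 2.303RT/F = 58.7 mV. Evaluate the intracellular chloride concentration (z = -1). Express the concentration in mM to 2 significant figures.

28 mM

Nernst: E = (58.7/-1) · log₁₀([out]/[in]), so log₁₀([out]/[in]) = -34.9 × -1 / 58.7 = 0.5945.
[out]/[in] = 10^(0.5945) = 3.931.
[in] = 111 / 3.931 = 28.23 mM.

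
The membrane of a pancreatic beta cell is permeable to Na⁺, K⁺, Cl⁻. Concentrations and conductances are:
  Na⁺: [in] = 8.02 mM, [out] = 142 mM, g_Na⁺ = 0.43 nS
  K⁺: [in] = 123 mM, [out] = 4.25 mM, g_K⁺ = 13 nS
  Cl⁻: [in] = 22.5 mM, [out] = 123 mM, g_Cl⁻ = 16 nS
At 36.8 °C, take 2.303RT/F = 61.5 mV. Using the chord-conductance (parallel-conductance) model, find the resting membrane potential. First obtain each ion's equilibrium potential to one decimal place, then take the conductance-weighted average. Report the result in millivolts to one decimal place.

E_Na⁺ = (61.5/1)·log₁₀(142/8.02) = 76.8 mV
E_K⁺ = (61.5/1)·log₁₀(4.25/123) = -89.9 mV
E_Cl⁻ = (61.5/-1)·log₁₀(123/22.5) = -45.4 mV
Vm = (Σ gᵢEᵢ)/(Σ gᵢ) = (0.43·76.8 + 13·-89.9 + 16·-45.4) / (0.43 + 13 + 16)
= -1862.08 / 29.43 = -63.27 mV

-63.3 mV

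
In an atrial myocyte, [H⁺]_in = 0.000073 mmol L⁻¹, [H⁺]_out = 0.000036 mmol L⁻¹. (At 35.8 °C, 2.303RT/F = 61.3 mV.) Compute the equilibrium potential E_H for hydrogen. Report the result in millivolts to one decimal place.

E = (61.3/z) · log₁₀([H⁺]_out/[H⁺]_in) with z = +1.
= (61.3/1) · log₁₀(0.000036/0.000073) = 61.30 · log₁₀(0.4932)
= 61.30 · (-0.3070) = -18.82 mV

-18.8 mV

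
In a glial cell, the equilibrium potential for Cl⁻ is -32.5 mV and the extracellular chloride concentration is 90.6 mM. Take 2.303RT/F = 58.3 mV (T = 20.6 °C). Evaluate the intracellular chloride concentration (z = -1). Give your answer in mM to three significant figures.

25.1 mM

Nernst: E = (58.3/-1) · log₁₀([out]/[in]), so log₁₀([out]/[in]) = -32.5 × -1 / 58.3 = 0.5575.
[out]/[in] = 10^(0.5575) = 3.61.
[in] = 90.6 / 3.61 = 25.1 mM.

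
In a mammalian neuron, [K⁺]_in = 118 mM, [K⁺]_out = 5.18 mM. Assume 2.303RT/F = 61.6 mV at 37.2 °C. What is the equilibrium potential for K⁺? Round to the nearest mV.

E = (61.6/z) · log₁₀([K⁺]_out/[K⁺]_in) with z = +1.
= (61.6/1) · log₁₀(5.18/118) = 61.60 · log₁₀(0.0439)
= 61.60 · (-1.3576) = -83.63 mV

-84 mV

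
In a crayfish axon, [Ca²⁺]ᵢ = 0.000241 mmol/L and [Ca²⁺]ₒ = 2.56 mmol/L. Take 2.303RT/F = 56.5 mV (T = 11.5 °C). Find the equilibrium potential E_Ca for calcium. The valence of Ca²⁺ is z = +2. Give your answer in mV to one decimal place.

113.7 mV

E = (56.5/z) · log₁₀([Ca²⁺]_out/[Ca²⁺]_in) with z = +2.
= (56.5/2) · log₁₀(2.56/0.000241) = 28.25 · log₁₀(1.062e+04)
= 28.25 · (4.0262) = 113.74 mV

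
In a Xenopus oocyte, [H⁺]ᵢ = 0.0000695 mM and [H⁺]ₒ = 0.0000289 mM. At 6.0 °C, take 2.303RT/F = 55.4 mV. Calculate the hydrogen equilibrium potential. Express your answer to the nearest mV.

-21 mV

E = (55.4/z) · log₁₀([H⁺]_out/[H⁺]_in) with z = +1.
= (55.4/1) · log₁₀(0.0000289/0.0000695) = 55.40 · log₁₀(0.4158)
= 55.40 · (-0.3811) = -21.11 mV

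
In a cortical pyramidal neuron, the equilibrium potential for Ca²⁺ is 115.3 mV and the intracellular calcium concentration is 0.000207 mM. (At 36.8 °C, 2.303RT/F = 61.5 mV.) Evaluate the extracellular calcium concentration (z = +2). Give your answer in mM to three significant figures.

Nernst: E = (61.5/2) · log₁₀([out]/[in]), so log₁₀([out]/[in]) = 115.3 × 2 / 61.5 = 3.7496.
[out]/[in] = 10^(3.7496) = 5618.
[out] = 5618 × 0.000207 = 1.163 mM.

1.16 mM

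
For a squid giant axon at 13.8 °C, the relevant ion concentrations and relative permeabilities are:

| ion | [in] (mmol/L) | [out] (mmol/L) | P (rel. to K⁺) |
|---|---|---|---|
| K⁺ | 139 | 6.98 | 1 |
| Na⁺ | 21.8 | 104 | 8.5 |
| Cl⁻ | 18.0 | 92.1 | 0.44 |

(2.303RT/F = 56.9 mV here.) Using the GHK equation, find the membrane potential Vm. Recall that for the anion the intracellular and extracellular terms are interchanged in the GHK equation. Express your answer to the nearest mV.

22 mV

Vm = 56.9 · log₁₀[(Σ P·[cation]ₒ + Σ P·[anion]ᵢ) / (Σ P·[cation]ᵢ + Σ P·[anion]ₒ)]
Numerator = 1×6.98 + 8.5×104 + 0.44×18.0 = 898.9
Denominator = 1×139 + 8.5×21.8 + 0.44×92.1 = 364.8
Vm = 56.9 · log₁₀(2.4639) = 56.9 × (0.3916) = 22.28 mV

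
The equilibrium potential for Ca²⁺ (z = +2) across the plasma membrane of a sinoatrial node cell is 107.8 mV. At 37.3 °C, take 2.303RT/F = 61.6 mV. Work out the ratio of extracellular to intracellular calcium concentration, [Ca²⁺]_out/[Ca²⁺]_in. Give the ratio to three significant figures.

log₁₀([out]/[in]) = E·z/(61.6) = 107.8 × 2 / 61.6 = 3.5000
[out]/[in] = 10^(3.5000) = 3162

3160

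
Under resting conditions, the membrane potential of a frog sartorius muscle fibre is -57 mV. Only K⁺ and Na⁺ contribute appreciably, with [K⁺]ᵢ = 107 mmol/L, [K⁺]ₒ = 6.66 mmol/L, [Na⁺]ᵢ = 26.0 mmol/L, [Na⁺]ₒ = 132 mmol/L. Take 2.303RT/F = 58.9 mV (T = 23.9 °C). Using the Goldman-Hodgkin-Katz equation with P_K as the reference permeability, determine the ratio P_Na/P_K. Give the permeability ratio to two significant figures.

Let α = P_Na/P_K. GHK: Vm = 58.9·log₁₀[(Kₒ + α·Naₒ)/(Kᵢ + α·Naᵢ)].
10^(Vm/58.9) = 10^(-57.0/58.9) = 0.10771
So 0.10771·(Kᵢ + α·Naᵢ) = Kₒ + α·Naₒ → α = (0.10771·107.0 − 6.66) / (132.0 − 0.10771·26.0)
α = (11.53 − 6.66) / (132.0 − 2.8) = 4.865/129.2 = 0.03766

0.038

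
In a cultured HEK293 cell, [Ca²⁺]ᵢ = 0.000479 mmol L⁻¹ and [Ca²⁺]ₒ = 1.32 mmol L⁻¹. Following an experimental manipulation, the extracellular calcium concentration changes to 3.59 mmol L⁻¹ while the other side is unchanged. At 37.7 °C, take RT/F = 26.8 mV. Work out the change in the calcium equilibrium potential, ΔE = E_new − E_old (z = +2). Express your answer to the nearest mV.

E_old = (26.8/2)·ln(1.32/0.000479) = 106.15 mV
E_new = (26.8/2)·ln(3.59/0.000479) = 119.55 mV
ΔE = 119.55 − (106.15) = 13.41 mV

13 mV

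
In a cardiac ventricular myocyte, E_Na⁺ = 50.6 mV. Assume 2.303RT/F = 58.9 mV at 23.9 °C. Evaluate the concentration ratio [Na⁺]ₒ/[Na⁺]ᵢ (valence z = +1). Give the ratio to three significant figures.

log₁₀([out]/[in]) = E·z/(58.9) = 50.6 × 1 / 58.9 = 0.8591
[out]/[in] = 10^(0.8591) = 7.229

7.23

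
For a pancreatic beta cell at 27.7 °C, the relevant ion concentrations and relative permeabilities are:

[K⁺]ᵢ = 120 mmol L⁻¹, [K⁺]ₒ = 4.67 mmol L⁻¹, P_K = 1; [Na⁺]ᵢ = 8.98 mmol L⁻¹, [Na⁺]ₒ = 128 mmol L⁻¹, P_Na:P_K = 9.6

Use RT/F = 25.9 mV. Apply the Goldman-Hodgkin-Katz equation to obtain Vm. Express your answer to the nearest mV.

Vm = 25.9 · ln[(Σ P·[cation]ₒ + Σ P·[anion]ᵢ) / (Σ P·[cation]ᵢ + Σ P·[anion]ₒ)]
Numerator = 1×4.67 + 9.6×128 = 1233
Denominator = 1×120 + 9.6×8.98 = 206.2
Vm = 25.9 · ln(5.9817) = 25.9 × (1.7887) = 46.33 mV

46 mV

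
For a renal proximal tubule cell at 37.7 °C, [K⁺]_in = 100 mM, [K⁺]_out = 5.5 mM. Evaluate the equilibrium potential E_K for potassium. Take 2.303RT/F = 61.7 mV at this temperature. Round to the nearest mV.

E = (61.7/z) · log₁₀([K⁺]_out/[K⁺]_in) with z = +1.
= (61.7/1) · log₁₀(5.5/100) = 61.70 · log₁₀(0.055)
= 61.70 · (-1.2596) = -77.72 mV

-78 mV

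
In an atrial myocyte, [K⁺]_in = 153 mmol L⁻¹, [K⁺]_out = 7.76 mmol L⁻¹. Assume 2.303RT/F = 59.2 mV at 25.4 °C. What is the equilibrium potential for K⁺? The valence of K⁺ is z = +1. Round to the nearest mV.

E = (59.2/z) · log₁₀([K⁺]_out/[K⁺]_in) with z = +1.
= (59.2/1) · log₁₀(7.76/153) = 59.20 · log₁₀(0.05072)
= 59.20 · (-1.2948) = -76.65 mV

-77 mV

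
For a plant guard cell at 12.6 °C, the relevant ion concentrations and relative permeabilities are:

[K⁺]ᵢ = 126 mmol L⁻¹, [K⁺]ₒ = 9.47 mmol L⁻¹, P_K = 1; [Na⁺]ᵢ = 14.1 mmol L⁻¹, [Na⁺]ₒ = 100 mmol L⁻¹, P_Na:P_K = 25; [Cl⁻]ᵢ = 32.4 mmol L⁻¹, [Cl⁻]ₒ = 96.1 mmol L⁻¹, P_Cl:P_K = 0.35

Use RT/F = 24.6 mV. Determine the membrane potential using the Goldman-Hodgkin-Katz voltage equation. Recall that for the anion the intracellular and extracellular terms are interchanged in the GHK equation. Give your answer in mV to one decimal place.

39.2 mV

Vm = 24.6 · ln[(Σ P·[cation]ₒ + Σ P·[anion]ᵢ) / (Σ P·[cation]ᵢ + Σ P·[anion]ₒ)]
Numerator = 1×9.47 + 25×100 + 0.35×32.4 = 2521
Denominator = 1×126 + 25×14.1 + 0.35×96.1 = 512.1
Vm = 24.6 · ln(4.9222) = 24.6 × (1.5937) = 39.21 mV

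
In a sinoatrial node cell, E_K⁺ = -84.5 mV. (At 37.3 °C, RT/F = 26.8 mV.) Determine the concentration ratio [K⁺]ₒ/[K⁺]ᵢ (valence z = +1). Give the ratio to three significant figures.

ln([out]/[in]) = E·z/(26.8) = -84.5 × 1 / 26.8 = -3.1530
[out]/[in] = e^(-3.1530) = 0.04272

0.0427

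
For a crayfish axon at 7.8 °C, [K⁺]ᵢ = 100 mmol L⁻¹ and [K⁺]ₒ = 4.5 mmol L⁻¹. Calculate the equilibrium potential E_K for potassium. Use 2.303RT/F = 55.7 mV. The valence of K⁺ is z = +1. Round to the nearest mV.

-75 mV

E = (55.7/z) · log₁₀([K⁺]_out/[K⁺]_in) with z = +1.
= (55.7/1) · log₁₀(4.5/100) = 55.70 · log₁₀(0.045)
= 55.70 · (-1.3468) = -75.02 mV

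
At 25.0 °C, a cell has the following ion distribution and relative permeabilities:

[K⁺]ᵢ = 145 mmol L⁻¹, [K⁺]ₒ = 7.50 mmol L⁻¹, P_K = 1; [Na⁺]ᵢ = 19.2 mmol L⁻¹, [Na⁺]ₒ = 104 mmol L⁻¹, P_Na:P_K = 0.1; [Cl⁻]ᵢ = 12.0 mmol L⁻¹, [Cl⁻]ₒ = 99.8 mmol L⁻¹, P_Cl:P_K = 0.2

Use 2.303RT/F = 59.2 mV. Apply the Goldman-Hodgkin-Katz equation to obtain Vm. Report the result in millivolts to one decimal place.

-54.2 mV

Vm = 59.2 · log₁₀[(Σ P·[cation]ₒ + Σ P·[anion]ᵢ) / (Σ P·[cation]ᵢ + Σ P·[anion]ₒ)]
Numerator = 1×7.50 + 0.1×104 + 0.2×12.0 = 20.3
Denominator = 1×145 + 0.1×19.2 + 0.2×99.8 = 166.9
Vm = 59.2 · log₁₀(0.12164) = 59.2 × (-0.9149) = -54.16 mV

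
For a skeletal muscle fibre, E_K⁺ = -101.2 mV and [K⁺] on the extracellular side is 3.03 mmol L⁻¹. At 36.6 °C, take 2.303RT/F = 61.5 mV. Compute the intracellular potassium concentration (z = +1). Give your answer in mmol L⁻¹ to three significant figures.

134 mmol L⁻¹

Nernst: E = (61.5/1) · log₁₀([out]/[in]), so log₁₀([out]/[in]) = -101.2 × 1 / 61.5 = -1.6455.
[out]/[in] = 10^(-1.6455) = 0.02262.
[in] = 3.03 / 0.02262 = 134 mmol L⁻¹.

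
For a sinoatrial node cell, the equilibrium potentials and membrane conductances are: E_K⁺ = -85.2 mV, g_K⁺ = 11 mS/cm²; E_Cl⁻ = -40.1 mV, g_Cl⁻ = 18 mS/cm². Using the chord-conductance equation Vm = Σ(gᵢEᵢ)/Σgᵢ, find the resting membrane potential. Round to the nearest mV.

Σ gᵢEᵢ = 11·(-85.2) + 18·(-40.1) = -1659.00
Σ gᵢ = 11 + 18 = 29
Vm = -1659.00 / 29 = -57.21 mV

-57 mV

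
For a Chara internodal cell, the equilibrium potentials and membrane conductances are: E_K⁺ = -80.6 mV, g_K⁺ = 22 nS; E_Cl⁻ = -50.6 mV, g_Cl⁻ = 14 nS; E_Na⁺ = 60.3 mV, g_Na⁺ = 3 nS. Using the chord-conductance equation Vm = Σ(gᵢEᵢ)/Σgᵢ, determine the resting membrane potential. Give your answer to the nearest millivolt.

-59 mV

Σ gᵢEᵢ = 22·(-80.6) + 14·(-50.6) + 3·(60.3) = -2300.70
Σ gᵢ = 22 + 14 + 3 = 39
Vm = -2300.70 / 39 = -58.99 mV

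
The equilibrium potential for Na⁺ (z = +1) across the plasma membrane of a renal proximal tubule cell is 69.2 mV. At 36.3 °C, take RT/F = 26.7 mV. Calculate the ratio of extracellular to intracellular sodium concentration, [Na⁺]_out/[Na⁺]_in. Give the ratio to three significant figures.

13.4

ln([out]/[in]) = E·z/(26.7) = 69.2 × 1 / 26.7 = 2.5918
[out]/[in] = e^(2.5918) = 13.35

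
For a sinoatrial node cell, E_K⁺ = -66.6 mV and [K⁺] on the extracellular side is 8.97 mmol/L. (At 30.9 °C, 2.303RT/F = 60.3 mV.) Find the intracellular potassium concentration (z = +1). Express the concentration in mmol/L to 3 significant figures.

114 mmol/L

Nernst: E = (60.3/1) · log₁₀([out]/[in]), so log₁₀([out]/[in]) = -66.6 × 1 / 60.3 = -1.1045.
[out]/[in] = 10^(-1.1045) = 0.07862.
[in] = 8.97 / 0.07862 = 114.1 mmol/L.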